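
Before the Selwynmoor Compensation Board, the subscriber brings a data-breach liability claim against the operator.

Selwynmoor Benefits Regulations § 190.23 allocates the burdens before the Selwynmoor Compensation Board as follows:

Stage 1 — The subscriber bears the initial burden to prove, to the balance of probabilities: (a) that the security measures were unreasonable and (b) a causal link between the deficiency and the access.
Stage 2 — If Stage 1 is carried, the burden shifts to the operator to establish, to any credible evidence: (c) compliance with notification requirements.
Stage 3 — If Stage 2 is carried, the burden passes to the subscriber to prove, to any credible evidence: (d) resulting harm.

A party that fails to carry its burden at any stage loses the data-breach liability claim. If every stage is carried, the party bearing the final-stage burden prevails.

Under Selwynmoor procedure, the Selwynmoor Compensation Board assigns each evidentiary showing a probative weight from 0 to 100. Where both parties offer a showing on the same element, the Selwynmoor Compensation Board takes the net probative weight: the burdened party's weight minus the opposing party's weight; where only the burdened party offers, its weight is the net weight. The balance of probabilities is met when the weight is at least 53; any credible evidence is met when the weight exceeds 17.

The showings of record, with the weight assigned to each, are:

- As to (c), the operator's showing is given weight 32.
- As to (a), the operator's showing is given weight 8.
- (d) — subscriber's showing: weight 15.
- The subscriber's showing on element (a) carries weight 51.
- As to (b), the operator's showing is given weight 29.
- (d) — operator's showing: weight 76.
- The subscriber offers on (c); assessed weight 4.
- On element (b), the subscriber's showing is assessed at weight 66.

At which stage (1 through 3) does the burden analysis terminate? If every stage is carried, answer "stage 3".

At Stage 1 the subscriber must meet the balance of probabilities (weight is at least 53): on (a) the weight is 51 less the opposing 8 gives net 43, < 53, so (a) does not meet the standard; on (b) the weight is 66 less the opposing 29 gives net 37, < 53, so (b) does not meet the standard.
  The subscriber does not carry Stage 1.
So the operator prevails.

stage 1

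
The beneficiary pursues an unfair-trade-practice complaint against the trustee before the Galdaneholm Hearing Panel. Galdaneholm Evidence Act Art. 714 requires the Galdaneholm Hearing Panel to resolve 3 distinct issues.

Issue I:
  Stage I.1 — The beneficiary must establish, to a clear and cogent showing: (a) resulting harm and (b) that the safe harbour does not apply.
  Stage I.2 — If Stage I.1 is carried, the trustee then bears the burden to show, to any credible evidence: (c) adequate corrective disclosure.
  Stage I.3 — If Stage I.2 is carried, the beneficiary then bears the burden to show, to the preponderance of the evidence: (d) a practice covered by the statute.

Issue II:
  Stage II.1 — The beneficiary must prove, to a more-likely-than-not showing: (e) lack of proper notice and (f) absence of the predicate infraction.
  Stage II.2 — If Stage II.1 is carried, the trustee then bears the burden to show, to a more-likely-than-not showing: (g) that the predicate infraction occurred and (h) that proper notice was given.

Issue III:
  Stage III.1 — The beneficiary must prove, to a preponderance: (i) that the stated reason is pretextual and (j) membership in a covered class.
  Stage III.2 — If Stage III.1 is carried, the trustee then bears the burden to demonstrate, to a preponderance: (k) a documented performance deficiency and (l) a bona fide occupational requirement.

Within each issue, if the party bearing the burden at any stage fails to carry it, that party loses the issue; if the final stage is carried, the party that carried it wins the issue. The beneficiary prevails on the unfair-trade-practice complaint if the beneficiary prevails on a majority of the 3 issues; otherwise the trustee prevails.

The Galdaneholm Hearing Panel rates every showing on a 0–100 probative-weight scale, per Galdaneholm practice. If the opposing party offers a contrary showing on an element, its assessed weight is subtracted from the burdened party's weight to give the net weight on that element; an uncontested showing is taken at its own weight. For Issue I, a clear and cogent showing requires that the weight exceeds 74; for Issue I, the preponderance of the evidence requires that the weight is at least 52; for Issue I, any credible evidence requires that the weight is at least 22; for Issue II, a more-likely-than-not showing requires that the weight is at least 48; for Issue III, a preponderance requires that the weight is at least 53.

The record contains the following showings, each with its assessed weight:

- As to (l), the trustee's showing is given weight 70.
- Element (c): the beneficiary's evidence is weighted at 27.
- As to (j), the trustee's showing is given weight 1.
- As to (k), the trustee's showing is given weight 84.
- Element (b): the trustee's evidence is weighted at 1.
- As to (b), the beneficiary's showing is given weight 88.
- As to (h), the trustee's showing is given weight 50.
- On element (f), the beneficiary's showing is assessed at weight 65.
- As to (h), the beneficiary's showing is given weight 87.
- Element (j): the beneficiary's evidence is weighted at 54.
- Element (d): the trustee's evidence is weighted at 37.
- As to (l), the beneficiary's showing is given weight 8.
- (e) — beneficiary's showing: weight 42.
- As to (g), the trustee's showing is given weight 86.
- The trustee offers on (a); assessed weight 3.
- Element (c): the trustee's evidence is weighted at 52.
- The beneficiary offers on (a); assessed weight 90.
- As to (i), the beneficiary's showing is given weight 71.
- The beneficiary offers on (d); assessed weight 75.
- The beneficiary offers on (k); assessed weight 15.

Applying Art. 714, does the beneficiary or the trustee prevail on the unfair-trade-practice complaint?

— Issue I —
Stage I.1 — burden on beneficiary; standard: a clear and cogent showing (weight exceeds 74).
    (a): 90 − 3 = 87 > 74 [met]
    (b): 88 − 1 = 87 > 74 [met]
  The beneficiary carries Stage I.1; the trustee now bears the burden.
Stage I.2 — burden on trustee; standard: any credible evidence (weight is at least 22).
    (c): 52 − 27 = 25 ≥ 22 [met]
  Stage I.2 carried; the burden shifts to the beneficiary.
Stage I.3 — burden on beneficiary; standard: the preponderance of the evidence (weight is at least 52).
    (d): 75 − 37 = 38 < 52 [not met]
  The beneficiary does not carry Stage I.3.
So the trustee prevails on this issue.
— Issue II —
Stage II.1 (beneficiary, a more-likely-than-not showing, weight is at least 48): (e) 42 < 48 — fails; (f) 65 ≥ 48 — meets.
  Stage II.1 not carried; the beneficiary fails its burden.
The analysis ends at Stage II.1; the trustee prevails on this issue.
— Issue III —
Stage III.1 (beneficiary, a preponderance, weight is at least 53): (i) 71 ≥ 53 — meets; (j) net 54−1=53 ≥ 53 — meets.
  All elements met. The burden passes to the trustee.
Stage III.2 (trustee, a preponderance, weight is at least 53): (k) net 84−15=69 ≥ 53 — meets; (l) net 70−8=62 ≥ 53 — meets.
  All elements met at the final stage.
All stages carried — the trustee prevails on this issue.
Per-issue: Issue I → trustee; Issue II → trustee; Issue III → trustee. The beneficiary must prevail on a majority of issues; overall, the trustee prevails.

trustee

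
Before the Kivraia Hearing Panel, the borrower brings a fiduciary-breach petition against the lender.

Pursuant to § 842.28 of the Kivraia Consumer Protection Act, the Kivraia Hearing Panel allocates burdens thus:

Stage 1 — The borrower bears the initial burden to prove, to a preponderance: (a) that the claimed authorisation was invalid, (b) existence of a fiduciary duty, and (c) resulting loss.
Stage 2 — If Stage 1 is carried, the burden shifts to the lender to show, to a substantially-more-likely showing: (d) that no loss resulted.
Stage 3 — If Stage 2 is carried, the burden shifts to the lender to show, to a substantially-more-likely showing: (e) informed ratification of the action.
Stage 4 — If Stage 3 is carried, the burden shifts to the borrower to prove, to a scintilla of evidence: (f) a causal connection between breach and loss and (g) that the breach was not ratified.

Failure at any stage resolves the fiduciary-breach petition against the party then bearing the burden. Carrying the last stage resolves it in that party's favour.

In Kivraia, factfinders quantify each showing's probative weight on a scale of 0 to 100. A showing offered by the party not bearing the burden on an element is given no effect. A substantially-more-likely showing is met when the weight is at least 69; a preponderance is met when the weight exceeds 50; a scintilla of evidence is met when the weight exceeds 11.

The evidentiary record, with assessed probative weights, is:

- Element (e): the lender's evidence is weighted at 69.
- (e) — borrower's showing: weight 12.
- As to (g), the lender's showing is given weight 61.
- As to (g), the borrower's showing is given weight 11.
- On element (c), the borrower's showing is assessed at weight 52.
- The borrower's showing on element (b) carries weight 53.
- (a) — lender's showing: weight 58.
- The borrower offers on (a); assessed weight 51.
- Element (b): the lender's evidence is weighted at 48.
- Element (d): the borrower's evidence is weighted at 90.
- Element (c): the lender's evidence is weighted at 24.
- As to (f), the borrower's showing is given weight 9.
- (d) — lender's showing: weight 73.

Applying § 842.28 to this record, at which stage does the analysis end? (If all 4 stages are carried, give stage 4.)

stage 4

At Stage 1 the borrower must meet a preponderance (weight exceeds 50): on (a) the weight is 51 (the lender's 58 is given no effect), > 50, so (a) meets the standard; on (b) the weight is 53 (the lender's 48 is given no effect), > 50, so (b) meets the standard; on (c) the weight is 52 (the lender's 24 is given no effect), which does exceed 50, so (c) meets the standard.
  All elements met. The burden passes to the lender.
At Stage 2 the lender must meet a substantially-more-likely showing (weight is at least 69): on (d) the weight is 73 (the borrower's 90 is given no effect), ≥ 69, so (d) meets the standard.
  Stage 2 carried; the burden remains with the lender.
At Stage 3 the lender must meet a substantially-more-likely showing (weight is at least 69): on (e) the weight is 69 (the borrower's 12 is given no effect), which does reach 69, so (e) meets the standard.
  All elements met. The burden passes to the borrower.
At Stage 4 the borrower must meet a scintilla of evidence (weight exceeds 11): on (f) the weight is 9, ≤ 11, so (f) does not meet the standard; on (g) the weight is 11 (the lender's 61 is given no effect), which does not exceed 11, so (g) does not meet the standard.
  The borrower does not carry Stage 4.
The analysis ends at Stage 4; the lender prevails.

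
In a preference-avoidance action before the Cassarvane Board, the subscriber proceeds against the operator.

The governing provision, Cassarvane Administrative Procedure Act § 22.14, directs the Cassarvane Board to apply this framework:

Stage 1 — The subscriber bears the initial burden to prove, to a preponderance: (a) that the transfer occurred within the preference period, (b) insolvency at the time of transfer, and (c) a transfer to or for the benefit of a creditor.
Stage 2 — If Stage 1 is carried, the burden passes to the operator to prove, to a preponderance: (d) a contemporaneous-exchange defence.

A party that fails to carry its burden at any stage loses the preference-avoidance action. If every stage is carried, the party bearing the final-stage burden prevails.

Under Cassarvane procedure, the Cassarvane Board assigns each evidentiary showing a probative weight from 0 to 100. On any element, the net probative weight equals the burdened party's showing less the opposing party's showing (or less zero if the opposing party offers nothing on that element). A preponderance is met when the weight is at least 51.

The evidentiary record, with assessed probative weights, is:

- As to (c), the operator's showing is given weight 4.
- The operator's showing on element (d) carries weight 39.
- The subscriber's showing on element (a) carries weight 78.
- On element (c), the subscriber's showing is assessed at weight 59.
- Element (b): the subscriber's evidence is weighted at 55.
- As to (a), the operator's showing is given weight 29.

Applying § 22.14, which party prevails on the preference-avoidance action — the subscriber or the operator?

At Stage 1 the subscriber must meet a preponderance (weight is at least 51): on (a) the weight is 78 less the opposing 29 gives net 49, < 51, so (a) does not meet the standard; on (b) the weight is 55, which does reach 51, so (b) meets the standard; on (c) the weight is 59 less the opposing 4 gives net 55, which does reach 51, so (c) meets the standard.
  Stage 1 not carried; the subscriber fails its burden.
The operator prevails.

operator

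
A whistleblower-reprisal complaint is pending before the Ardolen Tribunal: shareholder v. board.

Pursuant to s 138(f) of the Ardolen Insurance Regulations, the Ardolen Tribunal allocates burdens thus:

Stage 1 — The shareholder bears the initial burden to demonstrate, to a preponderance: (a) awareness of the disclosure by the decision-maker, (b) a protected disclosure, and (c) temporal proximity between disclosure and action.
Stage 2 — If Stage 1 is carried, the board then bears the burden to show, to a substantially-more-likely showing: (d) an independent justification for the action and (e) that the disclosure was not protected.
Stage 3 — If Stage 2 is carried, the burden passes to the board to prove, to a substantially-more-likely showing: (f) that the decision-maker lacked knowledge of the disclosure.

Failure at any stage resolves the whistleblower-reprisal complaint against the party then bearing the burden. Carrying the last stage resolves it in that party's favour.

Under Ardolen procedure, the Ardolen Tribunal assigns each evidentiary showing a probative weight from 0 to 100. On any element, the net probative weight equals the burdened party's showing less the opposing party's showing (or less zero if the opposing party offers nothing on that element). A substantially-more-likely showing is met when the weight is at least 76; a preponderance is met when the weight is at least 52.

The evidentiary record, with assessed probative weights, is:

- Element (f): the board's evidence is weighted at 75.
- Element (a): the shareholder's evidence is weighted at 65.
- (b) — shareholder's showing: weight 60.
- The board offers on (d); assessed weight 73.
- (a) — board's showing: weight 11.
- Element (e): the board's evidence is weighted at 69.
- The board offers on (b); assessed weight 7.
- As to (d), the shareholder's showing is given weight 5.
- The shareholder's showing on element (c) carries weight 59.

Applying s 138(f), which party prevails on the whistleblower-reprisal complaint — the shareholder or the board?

Stage 1 — burden on shareholder; standard: a preponderance (weight is at least 52).
    (a): 65 − 11 = 54 ≥ 52 [met]
    (b): 60 − 7 = 53 ≥ 52 [met]
    (c): 59 ≥ 52 [met]
  Stage 1 carried; the burden shifts to the board.
Stage 2 — burden on board; standard: a substantially-more-likely showing (weight is at least 76).
    (d): 73 − 5 = 68 < 76 [not met]
    (e): 69 < 76 [not met]
  Stage 2 not carried; the board fails its burden.
The analysis ends at Stage 2; the shareholder prevails.

shareholder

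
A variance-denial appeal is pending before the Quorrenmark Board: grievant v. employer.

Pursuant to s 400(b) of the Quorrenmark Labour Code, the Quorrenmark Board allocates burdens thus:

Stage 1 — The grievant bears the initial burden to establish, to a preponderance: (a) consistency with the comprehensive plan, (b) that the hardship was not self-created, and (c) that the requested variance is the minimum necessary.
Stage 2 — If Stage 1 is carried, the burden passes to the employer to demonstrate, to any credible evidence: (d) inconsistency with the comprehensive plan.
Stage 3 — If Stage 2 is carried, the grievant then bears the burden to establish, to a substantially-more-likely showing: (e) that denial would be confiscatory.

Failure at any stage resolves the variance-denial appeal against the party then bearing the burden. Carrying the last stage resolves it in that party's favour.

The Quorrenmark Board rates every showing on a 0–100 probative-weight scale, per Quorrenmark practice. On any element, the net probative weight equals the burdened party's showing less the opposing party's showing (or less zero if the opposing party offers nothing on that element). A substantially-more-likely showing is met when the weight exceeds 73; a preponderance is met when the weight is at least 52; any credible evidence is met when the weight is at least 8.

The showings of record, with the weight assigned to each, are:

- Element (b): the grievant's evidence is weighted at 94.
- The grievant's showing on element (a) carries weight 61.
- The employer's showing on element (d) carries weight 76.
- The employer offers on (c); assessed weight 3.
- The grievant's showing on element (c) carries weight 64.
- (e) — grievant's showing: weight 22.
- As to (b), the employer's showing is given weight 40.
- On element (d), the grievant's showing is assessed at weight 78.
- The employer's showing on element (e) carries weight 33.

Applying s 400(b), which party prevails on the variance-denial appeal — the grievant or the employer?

Stage 1 (grievant, a preponderance, weight is at least 52): (a) 61 ≥ 52 — meets; (b) net 94−40=54 ≥ 52 — meets; (c) net 64−3=61 ≥ 52 — meets.
  All elements met. The burden passes to the employer.
Stage 2 (employer, any credible evidence, weight is at least 8): (d) net 76−78=-2 < 8 — fails.
  Stage 2 not carried; the employer fails its burden.
The analysis ends at Stage 2; the grievant prevails.

grievant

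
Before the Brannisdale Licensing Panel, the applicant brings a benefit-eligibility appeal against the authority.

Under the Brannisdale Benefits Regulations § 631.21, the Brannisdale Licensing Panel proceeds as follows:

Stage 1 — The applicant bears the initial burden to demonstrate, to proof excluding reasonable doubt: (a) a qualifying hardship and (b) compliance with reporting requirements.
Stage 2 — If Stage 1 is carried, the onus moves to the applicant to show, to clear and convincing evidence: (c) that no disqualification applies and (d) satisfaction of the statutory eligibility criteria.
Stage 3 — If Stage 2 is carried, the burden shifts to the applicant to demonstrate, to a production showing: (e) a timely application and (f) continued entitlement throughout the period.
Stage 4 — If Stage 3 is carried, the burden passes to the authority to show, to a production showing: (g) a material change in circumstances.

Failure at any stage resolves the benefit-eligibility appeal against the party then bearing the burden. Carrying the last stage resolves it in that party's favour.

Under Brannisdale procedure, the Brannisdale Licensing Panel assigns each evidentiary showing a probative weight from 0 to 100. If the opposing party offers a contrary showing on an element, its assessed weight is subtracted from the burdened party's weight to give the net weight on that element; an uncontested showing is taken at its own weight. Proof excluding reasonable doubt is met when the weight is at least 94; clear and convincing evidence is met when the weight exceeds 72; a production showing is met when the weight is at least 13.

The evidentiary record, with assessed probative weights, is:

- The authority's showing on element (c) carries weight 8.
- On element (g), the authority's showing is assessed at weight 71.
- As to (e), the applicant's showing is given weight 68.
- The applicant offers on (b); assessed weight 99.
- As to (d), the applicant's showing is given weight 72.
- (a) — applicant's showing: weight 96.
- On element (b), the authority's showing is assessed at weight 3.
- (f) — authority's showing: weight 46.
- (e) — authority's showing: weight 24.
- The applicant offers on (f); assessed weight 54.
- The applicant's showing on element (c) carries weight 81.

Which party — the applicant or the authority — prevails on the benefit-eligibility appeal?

authority

Stage 1 (applicant, proof excluding reasonable doubt, weight is at least 94): (a) 96 ≥ 94 — meets; (b) net 99−3=96 ≥ 94 — meets.
  Stage 1 carried; the burden remains with the applicant.
Stage 2 (applicant, clear and convincing evidence, weight exceeds 72): (c) net 81−8=73 > 72 — meets; (d) 72 ≤ 72 — fails.
  Stage 2 not carried; the applicant fails its burden.
The authority prevails.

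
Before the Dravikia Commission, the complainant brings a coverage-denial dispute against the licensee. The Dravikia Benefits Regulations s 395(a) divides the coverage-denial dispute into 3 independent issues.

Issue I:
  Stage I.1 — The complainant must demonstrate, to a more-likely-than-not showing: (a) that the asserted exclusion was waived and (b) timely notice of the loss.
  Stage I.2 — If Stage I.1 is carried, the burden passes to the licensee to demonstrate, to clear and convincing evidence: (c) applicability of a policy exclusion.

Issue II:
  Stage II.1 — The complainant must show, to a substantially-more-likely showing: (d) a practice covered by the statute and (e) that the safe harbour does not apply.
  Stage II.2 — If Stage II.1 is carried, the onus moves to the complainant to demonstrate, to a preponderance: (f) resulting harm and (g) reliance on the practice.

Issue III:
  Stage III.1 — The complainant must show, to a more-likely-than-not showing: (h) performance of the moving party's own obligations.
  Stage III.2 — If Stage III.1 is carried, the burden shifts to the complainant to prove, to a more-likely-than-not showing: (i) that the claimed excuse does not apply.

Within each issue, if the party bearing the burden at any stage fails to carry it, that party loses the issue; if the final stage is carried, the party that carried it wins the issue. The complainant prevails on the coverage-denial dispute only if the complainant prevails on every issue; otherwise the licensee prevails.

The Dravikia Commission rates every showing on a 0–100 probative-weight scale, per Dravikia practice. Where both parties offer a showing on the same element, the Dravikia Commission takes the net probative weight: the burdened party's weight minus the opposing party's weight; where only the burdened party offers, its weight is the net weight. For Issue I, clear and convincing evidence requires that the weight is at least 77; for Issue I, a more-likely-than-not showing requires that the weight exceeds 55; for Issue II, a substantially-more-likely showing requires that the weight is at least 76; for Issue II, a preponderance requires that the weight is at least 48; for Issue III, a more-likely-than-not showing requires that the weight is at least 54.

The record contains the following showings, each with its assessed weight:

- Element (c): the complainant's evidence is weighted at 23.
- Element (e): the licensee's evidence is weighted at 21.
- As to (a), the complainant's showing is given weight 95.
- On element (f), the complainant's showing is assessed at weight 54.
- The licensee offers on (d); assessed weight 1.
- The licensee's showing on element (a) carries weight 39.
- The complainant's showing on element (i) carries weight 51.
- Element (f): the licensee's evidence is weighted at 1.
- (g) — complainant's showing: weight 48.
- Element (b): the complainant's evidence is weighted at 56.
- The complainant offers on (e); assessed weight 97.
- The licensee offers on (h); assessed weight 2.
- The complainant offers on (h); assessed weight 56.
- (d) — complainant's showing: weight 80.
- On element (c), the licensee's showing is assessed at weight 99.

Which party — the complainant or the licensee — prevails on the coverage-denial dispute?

licensee

— Issue I —
At Stage I.1 the complainant must meet a more-likely-than-not showing (weight exceeds 55): on (a) the weight is 95 less the opposing 39 gives net 56, which does exceed 55, so (a) meets the standard; on (b) the weight is 56, which does exceed 55, so (b) meets the standard.
  All elements met. The burden passes to the licensee.
At Stage I.2 the licensee must meet clear and convincing evidence (weight is at least 77): on (c) the weight is 99 less the opposing 23 gives net 76, < 77, so (c) does not meet the standard.
  Not every element is met, so the licensee fails to carry Stage I.2.
So the complainant prevails on this issue.
— Issue II —
Stage II.1 (complainant, a substantially-more-likely showing, weight is at least 76): (d) net 80−1=79 ≥ 76 — meets; (e) net 97−21=76 ≥ 76 — meets.
  All elements met. The complainant retains the burden for Stage II.2.
Stage II.2 (complainant, a preponderance, weight is at least 48): (f) net 54−1=53 ≥ 48 — meets; (g) 48 ≥ 48 — meets.
  All elements met at the final stage.
All stages carried — the complainant prevails on this issue.
— Issue III —
At Stage III.1 the complainant must meet a more-likely-than-not showing (weight is at least 54): on (h) the weight is 56 less the opposing 2 gives net 54, which does reach 54, so (h) meets the standard.
  Stage III.1 carried; the burden remains with the complainant.
At Stage III.2 the complainant must meet a more-likely-than-not showing (weight is at least 54): on (i) the weight is 51, which does not reach 54, so (i) does not meet the standard.
  Not every element is met, so the complainant fails to carry Stage III.2.
The analysis ends at Stage III.2; the licensee prevails on this issue.
Per-issue: Issue I → complainant; Issue II → complainant; Issue III → licensee. The complainant must prevail on every issue; overall, the licensee prevails.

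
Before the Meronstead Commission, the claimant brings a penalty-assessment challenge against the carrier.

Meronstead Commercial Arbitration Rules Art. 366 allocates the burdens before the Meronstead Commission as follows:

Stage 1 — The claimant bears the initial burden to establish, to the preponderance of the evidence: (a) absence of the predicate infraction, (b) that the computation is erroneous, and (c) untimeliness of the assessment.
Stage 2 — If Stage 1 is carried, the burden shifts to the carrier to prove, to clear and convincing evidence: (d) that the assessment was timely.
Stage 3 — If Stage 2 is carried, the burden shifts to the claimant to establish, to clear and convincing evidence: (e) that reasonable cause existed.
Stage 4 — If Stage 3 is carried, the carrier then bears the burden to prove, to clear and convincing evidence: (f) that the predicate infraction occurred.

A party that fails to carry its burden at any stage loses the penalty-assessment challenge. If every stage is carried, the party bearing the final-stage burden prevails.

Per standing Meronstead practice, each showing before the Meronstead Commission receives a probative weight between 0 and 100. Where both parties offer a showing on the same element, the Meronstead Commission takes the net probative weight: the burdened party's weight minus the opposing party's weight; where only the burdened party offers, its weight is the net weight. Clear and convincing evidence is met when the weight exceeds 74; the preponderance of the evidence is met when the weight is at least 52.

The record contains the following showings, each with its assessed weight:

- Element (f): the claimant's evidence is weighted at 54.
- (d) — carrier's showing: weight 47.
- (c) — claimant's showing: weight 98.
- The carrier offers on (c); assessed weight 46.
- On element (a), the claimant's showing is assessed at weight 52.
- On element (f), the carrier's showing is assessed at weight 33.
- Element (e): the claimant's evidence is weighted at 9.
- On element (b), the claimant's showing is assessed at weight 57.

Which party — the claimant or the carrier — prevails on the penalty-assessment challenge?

claimant

Stage 1 — burden on claimant; standard: the preponderance of the evidence (weight is at least 52).
    (a): 52 ≥ 52 [met]
    (b): 57 ≥ 52 [met]
    (c): 98 − 46 = 52 ≥ 52 [met]
  All elements met. The burden passes to the carrier.
Stage 2 — burden on carrier; standard: clear and convincing evidence (weight exceeds 74).
    (d): 47 ≤ 74 [not met]
  The carrier does not carry Stage 2.
So the claimant prevails.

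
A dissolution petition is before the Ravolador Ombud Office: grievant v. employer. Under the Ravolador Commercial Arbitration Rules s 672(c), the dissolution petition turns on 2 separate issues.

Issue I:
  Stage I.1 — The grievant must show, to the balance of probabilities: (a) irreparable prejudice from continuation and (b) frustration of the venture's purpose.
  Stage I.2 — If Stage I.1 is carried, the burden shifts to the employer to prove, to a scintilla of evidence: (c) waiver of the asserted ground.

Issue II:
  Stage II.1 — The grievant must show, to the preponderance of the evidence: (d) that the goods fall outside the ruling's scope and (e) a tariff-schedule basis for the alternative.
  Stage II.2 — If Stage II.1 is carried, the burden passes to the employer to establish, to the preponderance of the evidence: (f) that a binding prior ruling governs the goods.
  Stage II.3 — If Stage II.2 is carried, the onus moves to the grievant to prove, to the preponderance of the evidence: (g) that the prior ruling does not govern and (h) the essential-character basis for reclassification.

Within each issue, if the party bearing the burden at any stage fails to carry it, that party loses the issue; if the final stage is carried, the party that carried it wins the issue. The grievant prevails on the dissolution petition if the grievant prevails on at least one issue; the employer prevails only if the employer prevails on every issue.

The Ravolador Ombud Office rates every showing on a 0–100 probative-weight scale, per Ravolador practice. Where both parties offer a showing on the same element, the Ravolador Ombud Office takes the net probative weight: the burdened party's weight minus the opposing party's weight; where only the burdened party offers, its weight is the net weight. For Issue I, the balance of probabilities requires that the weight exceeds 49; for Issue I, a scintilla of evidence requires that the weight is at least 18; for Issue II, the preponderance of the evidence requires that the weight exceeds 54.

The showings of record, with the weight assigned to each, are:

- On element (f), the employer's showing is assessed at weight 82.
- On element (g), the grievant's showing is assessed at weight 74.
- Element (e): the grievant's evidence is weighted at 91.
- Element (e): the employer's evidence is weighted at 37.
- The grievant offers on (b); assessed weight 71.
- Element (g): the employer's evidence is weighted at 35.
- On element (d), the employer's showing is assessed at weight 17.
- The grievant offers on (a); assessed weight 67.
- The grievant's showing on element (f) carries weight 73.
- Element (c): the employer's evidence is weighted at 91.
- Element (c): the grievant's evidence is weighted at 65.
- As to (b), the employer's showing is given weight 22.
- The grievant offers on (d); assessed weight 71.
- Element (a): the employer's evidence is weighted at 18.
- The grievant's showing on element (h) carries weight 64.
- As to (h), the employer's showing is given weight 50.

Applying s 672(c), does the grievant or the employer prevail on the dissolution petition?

employer

— Issue I —
At Stage I.1 the grievant must meet the balance of probabilities (weight exceeds 49): on (a) the weight is 67 less the opposing 18 gives net 49, ≤ 49, so (a) does not meet the standard; on (b) the weight is 71 less the opposing 22 gives net 49, ≤ 49, so (b) does not meet the standard.
  Stage I.1 not carried; the grievant fails its burden.
The employer prevails on this issue.
— Issue II —
Stage II.1 — burden on grievant; standard: the preponderance of the evidence (weight exceeds 54).
    (d): 71 − 17 = 54 ≤ 54 [not met]
    (e): 91 − 37 = 54 ≤ 54 [not met]
  The grievant does not carry Stage II.1.
The employer prevails on this issue.
Per-issue: Issue I → employer; Issue II → employer. The grievant must prevail on at least one issue; overall, the employer prevails.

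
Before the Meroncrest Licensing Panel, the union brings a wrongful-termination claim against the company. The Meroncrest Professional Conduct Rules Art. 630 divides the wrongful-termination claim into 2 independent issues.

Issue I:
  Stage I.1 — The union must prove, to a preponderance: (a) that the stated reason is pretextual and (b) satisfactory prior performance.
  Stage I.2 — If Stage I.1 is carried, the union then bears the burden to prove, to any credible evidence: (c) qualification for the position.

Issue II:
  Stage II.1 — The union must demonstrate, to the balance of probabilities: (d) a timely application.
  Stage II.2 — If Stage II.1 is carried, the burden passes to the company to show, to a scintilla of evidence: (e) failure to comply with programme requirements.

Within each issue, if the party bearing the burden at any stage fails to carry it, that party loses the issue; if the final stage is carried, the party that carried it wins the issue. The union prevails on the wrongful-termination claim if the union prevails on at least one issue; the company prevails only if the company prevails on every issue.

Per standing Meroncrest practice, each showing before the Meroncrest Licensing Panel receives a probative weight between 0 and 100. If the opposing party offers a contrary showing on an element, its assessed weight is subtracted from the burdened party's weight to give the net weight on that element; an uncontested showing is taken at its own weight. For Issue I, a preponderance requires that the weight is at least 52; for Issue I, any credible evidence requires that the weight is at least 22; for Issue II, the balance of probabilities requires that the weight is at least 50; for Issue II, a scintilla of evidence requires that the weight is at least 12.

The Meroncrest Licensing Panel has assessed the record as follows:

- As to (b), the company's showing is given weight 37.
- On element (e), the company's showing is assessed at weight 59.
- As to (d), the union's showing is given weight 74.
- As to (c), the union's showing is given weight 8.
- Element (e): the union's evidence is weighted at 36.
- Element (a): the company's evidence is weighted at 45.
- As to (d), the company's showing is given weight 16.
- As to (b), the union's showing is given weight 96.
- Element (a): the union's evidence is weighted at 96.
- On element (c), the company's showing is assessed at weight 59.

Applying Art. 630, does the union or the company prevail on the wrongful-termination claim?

company

— Issue I —
Stage I.1 — burden on union; standard: a preponderance (weight is at least 52).
    (a): 96 − 45 = 51 < 52 [not met]
    (b): 96 − 37 = 59 ≥ 52 [met]
  The union does not carry Stage I.1.
The analysis ends at Stage I.1; the company prevails on this issue.
— Issue II —
At Stage II.1 the union must meet the balance of probabilities (weight is at least 50): on (d) the weight is 74 less the opposing 16 gives net 58, which does reach 50, so (d) meets the standard.
  Stage II.1 carried; the burden shifts to the company.
At Stage II.2 the company must meet a scintilla of evidence (weight is at least 12): on (e) the weight is 59 less the opposing 36 gives net 23, which does reach 12, so (e) meets the standard.
  The company carries the last stage.
Every stage carried; the company prevails on this issue.
Per-issue: Issue I → company; Issue II → company. The union must prevail on at least one issue; overall, the company prevails.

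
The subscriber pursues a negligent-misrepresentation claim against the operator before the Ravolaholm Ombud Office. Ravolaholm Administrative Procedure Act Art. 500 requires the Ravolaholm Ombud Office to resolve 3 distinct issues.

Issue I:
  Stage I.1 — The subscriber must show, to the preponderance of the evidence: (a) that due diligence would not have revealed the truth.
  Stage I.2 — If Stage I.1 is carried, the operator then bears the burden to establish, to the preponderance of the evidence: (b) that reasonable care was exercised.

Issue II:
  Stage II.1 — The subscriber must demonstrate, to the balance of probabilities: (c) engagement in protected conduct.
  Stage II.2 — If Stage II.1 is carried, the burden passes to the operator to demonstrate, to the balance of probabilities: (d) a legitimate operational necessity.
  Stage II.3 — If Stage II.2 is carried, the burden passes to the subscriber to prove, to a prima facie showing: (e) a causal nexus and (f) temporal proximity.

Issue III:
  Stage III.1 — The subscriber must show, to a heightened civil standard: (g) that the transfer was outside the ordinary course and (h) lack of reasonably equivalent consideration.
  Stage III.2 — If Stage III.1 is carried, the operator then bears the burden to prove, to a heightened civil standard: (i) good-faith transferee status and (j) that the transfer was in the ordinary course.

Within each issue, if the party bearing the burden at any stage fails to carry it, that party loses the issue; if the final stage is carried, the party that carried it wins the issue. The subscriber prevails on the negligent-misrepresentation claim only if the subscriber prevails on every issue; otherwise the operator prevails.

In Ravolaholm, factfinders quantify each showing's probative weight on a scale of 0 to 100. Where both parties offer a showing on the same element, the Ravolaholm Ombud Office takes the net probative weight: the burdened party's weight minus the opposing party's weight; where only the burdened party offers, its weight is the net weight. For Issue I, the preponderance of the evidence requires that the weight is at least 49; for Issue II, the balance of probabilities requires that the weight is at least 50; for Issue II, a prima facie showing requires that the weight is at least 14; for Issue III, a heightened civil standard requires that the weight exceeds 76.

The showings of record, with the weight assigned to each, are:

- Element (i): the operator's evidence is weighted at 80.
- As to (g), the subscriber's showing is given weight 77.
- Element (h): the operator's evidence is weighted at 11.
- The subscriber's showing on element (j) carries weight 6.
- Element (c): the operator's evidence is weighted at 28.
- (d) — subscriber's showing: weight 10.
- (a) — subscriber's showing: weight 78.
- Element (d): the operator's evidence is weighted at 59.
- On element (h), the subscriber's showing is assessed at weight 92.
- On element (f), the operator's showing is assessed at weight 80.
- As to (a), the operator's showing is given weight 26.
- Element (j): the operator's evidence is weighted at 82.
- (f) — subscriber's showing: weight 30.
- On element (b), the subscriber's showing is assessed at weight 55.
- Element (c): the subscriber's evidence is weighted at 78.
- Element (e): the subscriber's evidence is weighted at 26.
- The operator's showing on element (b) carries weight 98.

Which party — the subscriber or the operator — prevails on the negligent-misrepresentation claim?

subscriber

— Issue I —
Stage I.1 (subscriber, the preponderance of the evidence, weight is at least 49): (a) net 78−26=52 ≥ 49 — meets.
  Stage I.1 carried; the burden shifts to the operator.
Stage I.2 (operator, the preponderance of the evidence, weight is at least 49): (b) net 98−55=43 < 49 — fails.
  Stage I.2 not carried; the operator fails its burden.
The subscriber prevails on this issue.
— Issue II —
Stage II.1 — burden on subscriber; standard: the balance of probabilities (weight is at least 50).
    (c): 78 − 28 = 50 ≥ 50 [met]
  All elements met. The burden passes to the operator.
Stage II.2 — burden on operator; standard: the balance of probabilities (weight is at least 50).
    (d): 59 − 10 = 49 < 50 [not met]
  Stage II.2 not carried; the operator fails its burden.
So the subscriber prevails on this issue.
— Issue III —
At Stage III.1 the subscriber must meet a heightened civil standard (weight exceeds 76): on (g) the weight is 77, which does exceed 76, so (g) meets the standard; on (h) the weight is 92 less the opposing 11 gives net 81, which does exceed 76, so (h) meets the standard.
  Stage III.1 carried; the burden shifts to the operator.
At Stage III.2 the operator must meet a heightened civil standard (weight exceeds 76): on (i) the weight is 80, which does exceed 76, so (i) meets the standard; on (j) the weight is 82 less the opposing 6 gives net 76, which does not exceed 76, so (j) does not meet the standard.
  Stage III.2 not carried; the operator fails its burden.
So the subscriber prevails on this issue.
Per-issue: Issue I → subscriber; Issue II → subscriber; Issue III → subscriber. The subscriber must prevail on every issue; overall, the subscriber prevails.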